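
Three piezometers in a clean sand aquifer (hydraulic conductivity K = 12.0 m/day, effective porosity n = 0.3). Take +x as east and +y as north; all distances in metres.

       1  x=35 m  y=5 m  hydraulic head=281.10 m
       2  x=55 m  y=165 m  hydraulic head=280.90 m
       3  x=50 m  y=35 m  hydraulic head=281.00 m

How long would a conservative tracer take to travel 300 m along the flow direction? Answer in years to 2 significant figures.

Differences from 1: to 2 (Δx, Δy, Δh) = (20, 160, -0.20); to 3 = (15, 30, -0.10).
Determinant of the coordinate differences = 20·30 − 15·160 = -1800.
∂h/∂x = [(-0.20)·30 − (-0.10)·160] / -1800 = -0.005556
∂h/∂y = [20·(-0.10) − 15·(-0.20)] / -1800 = -0.0005556
|∇h| = √(-0.005556² + -0.0005556²) = 0.005584
Seepage velocity v = K·i/n = 12.0 × 0.005584 / 0.3 = 0.2234 m/day.
t = 300 / 0.2234 = 1343 days = 3.68 years.

3.7 years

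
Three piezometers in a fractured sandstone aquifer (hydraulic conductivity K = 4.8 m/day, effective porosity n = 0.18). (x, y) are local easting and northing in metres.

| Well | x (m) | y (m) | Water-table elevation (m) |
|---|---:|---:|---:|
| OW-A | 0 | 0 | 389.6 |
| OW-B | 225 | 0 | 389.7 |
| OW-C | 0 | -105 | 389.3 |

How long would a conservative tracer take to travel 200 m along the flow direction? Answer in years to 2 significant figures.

∂h/∂x = (389.7 − 389.6) / (225 − 0) = +0.0004444
∂h/∂y = (389.3 − 389.6) / (-105 − 0) = +0.002857
|∇h| = √(0.0004444² + 0.002857²) = 0.002891
Seepage velocity v = K·i/n = 4.8 × 0.002891 / 0.18 = 0.07709 m/day.
t = 200 / 0.07709 = 2594 days = 7.1 years.

7.1 years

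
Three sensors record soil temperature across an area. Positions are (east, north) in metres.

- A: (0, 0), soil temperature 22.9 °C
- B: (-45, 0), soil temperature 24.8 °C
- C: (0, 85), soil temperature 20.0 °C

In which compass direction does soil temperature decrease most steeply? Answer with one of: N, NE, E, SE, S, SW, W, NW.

∂T/∂x = (24.8 − 22.9) / (-45 − 0) = -0.04222
∂T/∂y = (20.0 − 22.9) / (85 − 0) = -0.03412
Steepest decrease is along −∇f = (+0.04222 E, +0.03412 N) → northeast.

NE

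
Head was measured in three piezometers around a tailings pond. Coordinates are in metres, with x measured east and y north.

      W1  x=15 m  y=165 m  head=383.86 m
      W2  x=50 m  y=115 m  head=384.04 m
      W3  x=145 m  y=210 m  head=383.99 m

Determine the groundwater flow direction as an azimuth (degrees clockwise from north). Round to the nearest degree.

Differences from W1: to W2 (Δx, Δy, Δh) = (35, -50, +0.18); to W3 = (130, 45, +0.13).
Determinant of the coordinate differences = 35·45 − 130·(-50) = 8075.
∂h/∂x = [(+0.18)·45 − (+0.13)·(-50)] / 8075 = +0.001808
∂h/∂y = [35·(+0.13) − 130·(+0.18)] / 8075 = -0.002334
Flow direction (−∇h) has components (-0.001808 E, +0.002334 N).
Azimuth = atan2(E, N) = atan2(-0.001808, +0.002334) = 322.2° ≈ 322°.

322°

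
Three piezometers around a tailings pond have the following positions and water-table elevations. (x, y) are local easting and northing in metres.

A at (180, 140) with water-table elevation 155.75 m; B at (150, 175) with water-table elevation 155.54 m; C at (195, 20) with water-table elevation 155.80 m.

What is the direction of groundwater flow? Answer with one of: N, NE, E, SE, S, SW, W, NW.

Taking A as reference: B−A = (-30, 35, -0.21); C−A = (15, -120, +0.05).
Solve a·Δx + b·Δy = Δh: det = (-30)·(-120) − 15·35 = 3075.
∂h/∂x = [(-0.21)·(-120) − (+0.05)·35] / 3075 = +0.007626
∂h/∂y = [(-30)·(+0.05) − 15·(-0.21)] / 3075 = +0.0005366
Flow = −∇h = (-0.007626 east, -0.0005366 north), which points west.

W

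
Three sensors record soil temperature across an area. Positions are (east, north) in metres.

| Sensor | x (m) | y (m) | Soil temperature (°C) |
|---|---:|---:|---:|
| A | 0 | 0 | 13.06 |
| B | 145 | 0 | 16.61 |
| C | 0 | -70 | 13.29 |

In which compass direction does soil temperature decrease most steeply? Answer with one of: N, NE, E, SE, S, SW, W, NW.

∂T/∂x = (16.61 − 13.06) / (145 − 0) = +0.02448
∂T/∂y = (13.29 − 13.06) / (-70 − 0) = -0.003286
Steepest decrease is along −∇f = (-0.02448 E, +0.003286 N) → west.

W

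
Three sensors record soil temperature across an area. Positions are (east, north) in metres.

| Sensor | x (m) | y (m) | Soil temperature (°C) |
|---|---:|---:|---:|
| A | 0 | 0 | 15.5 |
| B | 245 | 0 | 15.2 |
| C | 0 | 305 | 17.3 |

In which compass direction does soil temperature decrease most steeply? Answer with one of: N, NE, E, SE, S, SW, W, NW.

∂T/∂x = (15.2 − 15.5) / (245 − 0) = -0.001224
∂T/∂y = (17.3 − 15.5) / (305 − 0) = +0.005902
Steepest decrease is along −∇f = (+0.001224 E, -0.005902 N) → south.

S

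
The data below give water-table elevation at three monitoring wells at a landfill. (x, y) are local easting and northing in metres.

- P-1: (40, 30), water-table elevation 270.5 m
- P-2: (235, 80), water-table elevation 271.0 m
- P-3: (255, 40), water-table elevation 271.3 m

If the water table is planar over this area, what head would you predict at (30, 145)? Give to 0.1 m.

With h = a·x + b·y + c and P-1 as origin, the differences give:
  195·a + 50·b = +0.5
  215·a + 10·b = +0.8
Eliminate b (×10 and ×50, subtract): -8800·a = -35.00 → a = ∂h/∂x = +0.003977
Back-substitute: b = ∂h/∂y = -0.005511.
h(30, 145) = 270.5 + (+0.003977)·(-10) + (-0.005511)·(115) = 270.5 -0.040 -0.634 = 269.826 m.

269.8 m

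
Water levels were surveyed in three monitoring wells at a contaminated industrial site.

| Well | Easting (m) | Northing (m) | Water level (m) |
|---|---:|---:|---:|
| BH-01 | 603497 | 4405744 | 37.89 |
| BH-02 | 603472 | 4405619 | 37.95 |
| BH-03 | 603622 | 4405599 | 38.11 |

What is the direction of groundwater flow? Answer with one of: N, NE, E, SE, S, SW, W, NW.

NW

With h = a·x + b·y + c and BH-01 as origin, the differences give:
  (-25)·a + (-125)·b = +0.06
  125·a + (-145)·b = +0.22
Eliminate b (×(-145) and ×(-125), subtract): 19250·a = 18.800 → a = ∂h/∂x = +0.0009766
Back-substitute: b = ∂h/∂y = -0.0006753.
Flow = −∇h = (-0.0009766 east, +0.0006753 north), which points northwest.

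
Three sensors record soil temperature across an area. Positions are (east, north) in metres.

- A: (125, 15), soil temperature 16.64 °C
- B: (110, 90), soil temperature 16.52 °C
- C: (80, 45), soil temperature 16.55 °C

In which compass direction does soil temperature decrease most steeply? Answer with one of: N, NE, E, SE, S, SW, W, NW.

NW

Taking A as reference: B−A = (-15, 75, -0.12); C−A = (-45, 30, -0.09).
Solve a·Δx + b·Δy = ΔT: det = (-15)·30 − (-45)·75 = 2925.
∂T/∂x = [(-0.12)·30 − (-0.09)·75] / 2925 = +0.001077
∂T/∂y = [(-15)·(-0.09) − (-45)·(-0.12)] / 2925 = -0.001385
Steepest decrease is along −∇f = (-0.001077 E, +0.001385 N) → northwest.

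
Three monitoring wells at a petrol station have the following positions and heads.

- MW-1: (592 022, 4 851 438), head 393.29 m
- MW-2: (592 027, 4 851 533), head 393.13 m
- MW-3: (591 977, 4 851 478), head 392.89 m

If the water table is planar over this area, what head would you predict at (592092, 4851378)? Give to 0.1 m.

Taking MW-1 as reference: MW-2−MW-1 = (5, 95, -0.16); MW-3−MW-1 = (-45, 40, -0.40).
Determinant of the coordinate differences = 5·40 − (-45)·95 = 4475.
∂h/∂x = [(-0.16)·40 − (-0.40)·95] / 4475 = +0.007061
∂h/∂y = [5·(-0.40) − (-45)·(-0.16)] / 4475 = -0.002056
h(592092, 4851378) = 393.29 + (+0.007061)·(70) + (-0.002056)·(-60) = 393.29 +0.494 +0.123 = 393.908 m.

393.9 m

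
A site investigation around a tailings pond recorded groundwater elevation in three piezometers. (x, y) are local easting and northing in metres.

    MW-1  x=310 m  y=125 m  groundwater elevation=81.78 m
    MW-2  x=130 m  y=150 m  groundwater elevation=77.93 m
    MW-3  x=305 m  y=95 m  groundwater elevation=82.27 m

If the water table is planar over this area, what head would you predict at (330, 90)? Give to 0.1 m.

With h = a·x + b·y + c and MW-1 as origin, the differences give:
  (-180)·a + 25·b = -3.85
  (-5)·a + (-30)·b = +0.49
Eliminate b (×(-30) and ×25, subtract): 5525·a = 103.250 → a = ∂h/∂x = +0.01869
Back-substitute: b = ∂h/∂y = -0.01945.
h(330, 90) = 81.78 + (+0.01869)·(20) + (-0.01945)·(-35) = 81.78 +0.374 +0.681 = 82.834 m.

82.8 m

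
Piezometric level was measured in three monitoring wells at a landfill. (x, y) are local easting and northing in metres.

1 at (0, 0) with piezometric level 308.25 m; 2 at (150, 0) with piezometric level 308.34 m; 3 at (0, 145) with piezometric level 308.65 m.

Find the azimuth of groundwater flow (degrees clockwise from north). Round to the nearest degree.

∂h/∂x = (308.34 − 308.25) / (150 − 0) = +0.0006000
∂h/∂y = (308.65 − 308.25) / (145 − 0) = +0.002759
Flow direction (−∇h) has components (-0.0006000 E, -0.002759 N).
Azimuth = atan2(E, N) = atan2(-0.0006000, -0.002759) = 192.3° ≈ 192°.

192°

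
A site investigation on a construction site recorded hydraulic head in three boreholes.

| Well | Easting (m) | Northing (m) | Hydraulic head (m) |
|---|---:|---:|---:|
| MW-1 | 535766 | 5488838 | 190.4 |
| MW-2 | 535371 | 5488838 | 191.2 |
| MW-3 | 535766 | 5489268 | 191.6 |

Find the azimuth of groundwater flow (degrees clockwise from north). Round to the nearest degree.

144°

∂h/∂x = (191.2 − 190.4) / (535371 − 535766) = -0.002025
∂h/∂y = (191.6 − 190.4) / (5489268 − 5488838) = +0.002791
Flow direction (−∇h) has components (+0.002025 E, -0.002791 N).
Azimuth = atan2(E, N) = atan2(+0.002025, -0.002791) = 144.0° ≈ 144°.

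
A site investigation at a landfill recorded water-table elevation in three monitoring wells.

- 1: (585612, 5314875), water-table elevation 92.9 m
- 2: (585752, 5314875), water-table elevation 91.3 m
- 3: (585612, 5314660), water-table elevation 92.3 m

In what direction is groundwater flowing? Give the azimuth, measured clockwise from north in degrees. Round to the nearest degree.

104°

∂h/∂x = (91.3 − 92.9) / (585752 − 585612) = -0.01143
∂h/∂y = (92.3 − 92.9) / (5314660 − 5314875) = +0.002791
Flow direction (−∇h) has components (+0.01143 E, -0.002791 N).
Azimuth = atan2(E, N) = atan2(+0.01143, -0.002791) = 103.7° ≈ 104°.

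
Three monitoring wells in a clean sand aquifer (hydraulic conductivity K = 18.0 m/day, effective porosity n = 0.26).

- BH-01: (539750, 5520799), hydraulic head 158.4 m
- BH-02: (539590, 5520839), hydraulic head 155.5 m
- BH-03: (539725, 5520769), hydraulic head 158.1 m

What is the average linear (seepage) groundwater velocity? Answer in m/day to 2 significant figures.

1.2 m/day

Taking BH-01 as reference: BH-02−BH-01 = (-160, 40, -2.9); BH-03−BH-01 = (-25, -30, -0.3).
Determinant of the coordinate differences = (-160)·(-30) − (-25)·40 = 5800.
∂h/∂x = [(-2.9)·(-30) − (-0.3)·40] / 5800 = +0.01707
∂h/∂y = [(-160)·(-0.3) − (-25)·(-2.9)] / 5800 = -0.004224
|∇h| = √(0.01707² + -0.004224²) = 0.01758
Seepage velocity v = K·i/n = 18.0 × 0.01758 / 0.26 = 1.217 m/day.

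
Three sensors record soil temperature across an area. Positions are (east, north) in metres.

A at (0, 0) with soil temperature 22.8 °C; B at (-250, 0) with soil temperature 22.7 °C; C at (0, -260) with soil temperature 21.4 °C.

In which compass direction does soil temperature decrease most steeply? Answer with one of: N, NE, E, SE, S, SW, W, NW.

S

∂T/∂x = (22.7 − 22.8) / (-250 − 0) = +0.0004000
∂T/∂y = (21.4 − 22.8) / (-260 − 0) = +0.005385
Steepest decrease is along −∇f = (-0.0004000 E, -0.005385 N) → south.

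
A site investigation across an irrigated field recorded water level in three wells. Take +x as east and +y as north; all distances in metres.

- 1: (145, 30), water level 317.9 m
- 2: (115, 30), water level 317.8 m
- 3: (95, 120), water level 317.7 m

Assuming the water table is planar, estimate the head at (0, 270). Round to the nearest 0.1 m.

With h = a·x + b·y + c and 1 as origin, the differences give:
  (-30)·a + 0·b = -0.1
  (-50)·a + 90·b = -0.2
Eliminate b (×90 and ×0, subtract): -2700·a = -9.00 → a = ∂h/∂x = +0.003333
Back-substitute: b = ∂h/∂y = -0.0003704.
h(0, 270) = 317.9 + (+0.003333)·(-145) + (-0.0003704)·(240) = 317.9 -0.483 -0.089 = 317.328 m.

317.3 m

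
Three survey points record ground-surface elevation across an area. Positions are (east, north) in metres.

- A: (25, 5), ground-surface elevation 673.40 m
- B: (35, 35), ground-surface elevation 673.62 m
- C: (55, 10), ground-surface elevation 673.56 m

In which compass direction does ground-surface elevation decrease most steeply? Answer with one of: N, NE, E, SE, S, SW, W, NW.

Taking A as reference: B−A = (10, 30, +0.22); C−A = (30, 5, +0.16).
Solve a·Δx + b·Δy = Δz: det = 10·5 − 30·30 = -850.
∂z/∂x = [(+0.22)·5 − (+0.16)·30] / -850 = +0.004353
∂z/∂y = [10·(+0.16) − 30·(+0.22)] / -850 = +0.005882
Steepest decrease is along −∇f = (-0.004353 E, -0.005882 N) → southwest.

SW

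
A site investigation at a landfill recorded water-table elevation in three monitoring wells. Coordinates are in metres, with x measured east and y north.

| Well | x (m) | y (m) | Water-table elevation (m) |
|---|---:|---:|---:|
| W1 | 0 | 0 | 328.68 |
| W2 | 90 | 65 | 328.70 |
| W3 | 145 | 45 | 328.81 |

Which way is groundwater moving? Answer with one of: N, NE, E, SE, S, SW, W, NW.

Taking W1 as reference: W2−W1 = (90, 65, +0.02); W3−W1 = (145, 45, +0.13).
Determinant of the coordinate differences = 90·45 − 145·65 = -5375.
∂h/∂x = [(+0.02)·45 − (+0.13)·65] / -5375 = +0.001405
∂h/∂y = [90·(+0.13) − 145·(+0.02)] / -5375 = -0.001637
Flow = −∇h = (-0.001405 east, +0.001637 north), which points northwest.

NW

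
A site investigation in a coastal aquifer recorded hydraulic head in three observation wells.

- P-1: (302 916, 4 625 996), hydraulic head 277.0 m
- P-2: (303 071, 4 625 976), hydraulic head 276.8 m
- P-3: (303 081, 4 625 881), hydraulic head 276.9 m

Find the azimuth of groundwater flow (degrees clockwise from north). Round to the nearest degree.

Differences from P-1: to P-2 (Δx, Δy, Δh) = (155, -20, -0.2); to P-3 = (165, -115, -0.1).
Solve a·Δx + b·Δy = Δh: det = 155·(-115) − 165·(-20) = -14525.
∂h/∂x = [(-0.2)·(-115) − (-0.1)·(-20)] / -14525 = -0.001446
∂h/∂y = [155·(-0.1) − 165·(-0.2)] / -14525 = -0.001205
Flow direction (−∇h) has components (+0.001446 E, +0.001205 N).
Azimuth = atan2(E, N) = atan2(+0.001446, +0.001205) = 50.2° ≈ 050°.

050°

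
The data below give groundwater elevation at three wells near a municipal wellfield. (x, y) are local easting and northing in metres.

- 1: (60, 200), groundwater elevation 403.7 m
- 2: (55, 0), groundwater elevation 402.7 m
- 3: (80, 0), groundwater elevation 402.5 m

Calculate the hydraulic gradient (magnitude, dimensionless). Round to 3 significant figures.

With h = a·x + b·y + c and 1 as origin, the differences give:
  (-5)·a + (-200)·b = -1.0
  20·a + (-200)·b = -1.2
Eliminate b (×(-200) and ×(-200), subtract): 5000·a = -40.00 → a = ∂h/∂x = -0.008000
Back-substitute: b = ∂h/∂y = +0.005200.
|∇h| = √(-0.008000² + 0.005200²) = 0.009541

0.00954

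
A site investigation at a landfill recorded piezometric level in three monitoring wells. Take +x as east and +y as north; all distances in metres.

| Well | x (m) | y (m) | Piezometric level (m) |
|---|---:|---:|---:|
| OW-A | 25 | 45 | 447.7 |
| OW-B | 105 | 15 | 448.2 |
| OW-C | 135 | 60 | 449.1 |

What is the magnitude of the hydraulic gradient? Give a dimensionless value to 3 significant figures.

With h = a·x + b·y + c and OW-A as origin, the differences give:
  80·a + (-30)·b = +0.5
  110·a + 15·b = +1.4
Eliminate b (×15 and ×(-30), subtract): 4500·a = 49.50 → a = ∂h/∂x = +0.01100
Back-substitute: b = ∂h/∂y = +0.01267.
|∇h| = √(0.01100² + 0.01267²) = 0.01678

0.0168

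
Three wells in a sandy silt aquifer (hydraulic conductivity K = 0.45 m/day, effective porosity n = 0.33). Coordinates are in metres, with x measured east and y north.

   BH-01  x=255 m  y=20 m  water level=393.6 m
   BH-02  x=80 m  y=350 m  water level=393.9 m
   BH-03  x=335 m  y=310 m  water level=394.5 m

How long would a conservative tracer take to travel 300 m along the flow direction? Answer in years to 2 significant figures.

Taking BH-01 as reference: BH-02−BH-01 = (-175, 330, +0.3); BH-03−BH-01 = (80, 290, +0.9).
Solve a·Δx + b·Δy = Δh: det = (-175)·290 − 80·330 = -77150.
∂h/∂x = [(+0.3)·290 − (+0.9)·330] / -77150 = +0.002722
∂h/∂y = [(-175)·(+0.9) − 80·(+0.3)] / -77150 = +0.002353
|∇h| = √(0.002722² + 0.002353²) = 0.003598
Seepage velocity v = K·i/n = 0.45 × 0.003598 / 0.33 = 0.004906 m/day.
t = 300 / 0.004906 = 6.115e+04 days = 167 years.

170 years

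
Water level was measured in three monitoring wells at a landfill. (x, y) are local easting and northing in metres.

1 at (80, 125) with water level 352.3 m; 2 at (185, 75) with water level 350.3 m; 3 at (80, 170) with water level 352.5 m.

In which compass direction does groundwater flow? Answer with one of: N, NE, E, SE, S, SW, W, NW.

E

With h = a·x + b·y + c and 1 as origin, the differences give:
  105·a + (-50)·b = -2.0
  0·a + 45·b = +0.2
Eliminate b (×45 and ×(-50), subtract): 4725·a = -80.00 → a = ∂h/∂x = -0.01693
Back-substitute: b = ∂h/∂y = +0.004444.
Flow = −∇h = (+0.01693 east, -0.004444 north), which points east.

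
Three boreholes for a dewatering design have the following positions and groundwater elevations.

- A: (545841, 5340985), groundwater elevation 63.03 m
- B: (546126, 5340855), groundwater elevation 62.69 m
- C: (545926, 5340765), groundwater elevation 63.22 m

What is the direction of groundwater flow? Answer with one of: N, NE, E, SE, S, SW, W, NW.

NE

Differences from A: to B (Δx, Δy, Δh) = (285, -130, -0.34); to C = (85, -220, +0.19).
Determinant of the coordinate differences = 285·(-220) − 85·(-130) = -51650.
∂h/∂x = [(-0.34)·(-220) − (+0.19)·(-130)] / -51650 = -0.001926
∂h/∂y = [285·(+0.19) − 85·(-0.34)] / -51650 = -0.001608
Flow = −∇h = (+0.001926 east, +0.001608 north), which points northeast.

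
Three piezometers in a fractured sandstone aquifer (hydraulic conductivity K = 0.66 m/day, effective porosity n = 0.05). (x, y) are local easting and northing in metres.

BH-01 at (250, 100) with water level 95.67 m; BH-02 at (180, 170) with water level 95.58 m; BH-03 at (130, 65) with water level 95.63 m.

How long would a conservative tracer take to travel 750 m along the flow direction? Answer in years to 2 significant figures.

Taking BH-01 as reference: BH-02−BH-01 = (-70, 70, -0.09); BH-03−BH-01 = (-120, -35, -0.04).
Solve a·Δx + b·Δy = Δh: det = (-70)·(-35) − (-120)·70 = 10850.
∂h/∂x = [(-0.09)·(-35) − (-0.04)·70] / 10850 = +0.0005484
∂h/∂y = [(-70)·(-0.04) − (-120)·(-0.09)] / 10850 = -0.0007373
|∇h| = √(0.0005484² + -0.0007373²) = 0.0009189
Seepage velocity v = K·i/n = 0.66 × 0.0009189 / 0.05 = 0.01213 m/day.
t = 750 / 0.01213 = 6.183e+04 days = 169 years.

170 years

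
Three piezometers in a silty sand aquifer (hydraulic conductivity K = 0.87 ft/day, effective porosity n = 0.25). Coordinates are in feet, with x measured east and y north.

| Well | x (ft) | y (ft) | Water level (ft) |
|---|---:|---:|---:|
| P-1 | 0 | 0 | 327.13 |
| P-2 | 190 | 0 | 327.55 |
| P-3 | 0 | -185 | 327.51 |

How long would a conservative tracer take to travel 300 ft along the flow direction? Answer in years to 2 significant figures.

78 years

∂h/∂x = (327.55 − 327.13) / (190 − 0) = +0.002211
∂h/∂y = (327.51 − 327.13) / (-185 − 0) = -0.002054
|∇h| = √(0.002211² + -0.002054²) = 0.003018
Seepage velocity v = K·i/n = 0.87 × 0.003018 / 0.25 = 0.0105 ft/day.
t = 300 / 0.0105 = 2.857e+04 days = 78.2 years.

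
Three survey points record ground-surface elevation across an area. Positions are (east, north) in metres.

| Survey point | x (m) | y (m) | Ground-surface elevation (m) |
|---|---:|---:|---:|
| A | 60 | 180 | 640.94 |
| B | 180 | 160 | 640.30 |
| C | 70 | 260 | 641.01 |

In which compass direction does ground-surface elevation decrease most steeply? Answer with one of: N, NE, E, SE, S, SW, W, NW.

Taking A as reference: B−A = (120, -20, -0.64); C−A = (10, 80, +0.07).
Solve a·Δx + b·Δy = Δz: det = 120·80 − 10·(-20) = 9800.
∂z/∂x = [(-0.64)·80 − (+0.07)·(-20)] / 9800 = -0.005082
∂z/∂y = [120·(+0.07) − 10·(-0.64)] / 9800 = +0.001510
Steepest decrease is along −∇f = (+0.005082 E, -0.001510 N) → east.

E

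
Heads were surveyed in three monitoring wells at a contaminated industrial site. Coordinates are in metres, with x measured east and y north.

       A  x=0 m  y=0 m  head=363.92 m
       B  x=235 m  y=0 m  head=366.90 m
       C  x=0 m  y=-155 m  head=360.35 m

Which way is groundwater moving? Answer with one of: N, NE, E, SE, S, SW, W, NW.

SW

∂h/∂x = (366.90 − 363.92) / (235 − 0) = +0.01268
∂h/∂y = (360.35 − 363.92) / (-155 − 0) = +0.02303
Flow = −∇h = (-0.01268 east, -0.02303 north), which points southwest.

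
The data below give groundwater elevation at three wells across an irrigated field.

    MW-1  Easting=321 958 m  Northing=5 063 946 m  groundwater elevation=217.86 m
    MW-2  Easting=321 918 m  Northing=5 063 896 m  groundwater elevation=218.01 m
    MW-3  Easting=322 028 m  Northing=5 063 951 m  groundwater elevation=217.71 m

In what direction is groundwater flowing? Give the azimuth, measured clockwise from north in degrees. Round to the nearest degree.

Taking MW-1 as reference: MW-2−MW-1 = (-40, -50, +0.15); MW-3−MW-1 = (70, 5, -0.15).
Determinant of the coordinate differences = (-40)·5 − 70·(-50) = 3300.
∂h/∂x = [(+0.15)·5 − (-0.15)·(-50)] / 3300 = -0.002045
∂h/∂y = [(-40)·(-0.15) − 70·(+0.15)] / 3300 = -0.001364
Flow direction (−∇h) has components (+0.002045 E, +0.001364 N).
Azimuth = atan2(E, N) = atan2(+0.002045, +0.001364) = 56.3° ≈ 056°.

056°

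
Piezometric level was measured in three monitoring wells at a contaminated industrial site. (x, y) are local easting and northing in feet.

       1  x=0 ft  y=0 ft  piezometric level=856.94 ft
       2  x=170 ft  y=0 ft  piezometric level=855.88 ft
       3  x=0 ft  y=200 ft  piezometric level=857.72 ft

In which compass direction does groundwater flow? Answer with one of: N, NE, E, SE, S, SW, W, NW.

SE

∂h/∂x = (855.88 − 856.94) / (170 − 0) = -0.006235
∂h/∂y = (857.72 − 856.94) / (200 − 0) = +0.003900
Flow = −∇h = (+0.006235 east, -0.003900 north), which points southeast.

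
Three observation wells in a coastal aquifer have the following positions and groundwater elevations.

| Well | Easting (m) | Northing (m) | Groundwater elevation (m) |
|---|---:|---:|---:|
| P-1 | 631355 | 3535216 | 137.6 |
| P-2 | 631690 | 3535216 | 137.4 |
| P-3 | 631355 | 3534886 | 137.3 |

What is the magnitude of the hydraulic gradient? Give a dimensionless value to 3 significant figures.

∂h/∂x = (137.4 − 137.6) / (631690 − 631355) = -0.0005970
∂h/∂y = (137.3 − 137.6) / (3534886 − 3535216) = +0.0009091
|∇h| = √(-0.0005970² + 0.0009091²) = 0.001088

0.00109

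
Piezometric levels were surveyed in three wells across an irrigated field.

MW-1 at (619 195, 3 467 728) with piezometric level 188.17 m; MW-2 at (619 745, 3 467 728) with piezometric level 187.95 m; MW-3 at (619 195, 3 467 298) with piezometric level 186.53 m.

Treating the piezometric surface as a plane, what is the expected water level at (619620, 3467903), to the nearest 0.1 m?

188.7 m

∂h/∂x = (187.95 − 188.17) / (619745 − 619195) = -0.0004000
∂h/∂y = (186.53 − 188.17) / (3467298 − 3467728) = +0.003814
h(619620, 3467903) = 188.17 + (-0.0004000)·(425) + (+0.003814)·(175) = 188.17 -0.170 +0.667 = 188.667 m.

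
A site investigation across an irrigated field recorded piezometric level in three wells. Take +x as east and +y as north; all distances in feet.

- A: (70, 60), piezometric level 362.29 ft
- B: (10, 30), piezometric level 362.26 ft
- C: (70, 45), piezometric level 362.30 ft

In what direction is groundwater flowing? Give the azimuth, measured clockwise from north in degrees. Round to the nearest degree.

309°

Differences from A: to B (Δx, Δy, Δh) = (-60, -30, -0.03); to C = (0, -15, +0.01).
Determinant of the coordinate differences = (-60)·(-15) − 0·(-30) = 900.
∂h/∂x = [(-0.03)·(-15) − (+0.01)·(-30)] / 900 = +0.0008333
∂h/∂y = [(-60)·(+0.01) − 0·(-0.03)] / 900 = -0.0006667
Flow direction (−∇h) has components (-0.0008333 E, +0.0006667 N).
Azimuth = atan2(E, N) = atan2(-0.0008333, +0.0006667) = 308.7° ≈ 309°.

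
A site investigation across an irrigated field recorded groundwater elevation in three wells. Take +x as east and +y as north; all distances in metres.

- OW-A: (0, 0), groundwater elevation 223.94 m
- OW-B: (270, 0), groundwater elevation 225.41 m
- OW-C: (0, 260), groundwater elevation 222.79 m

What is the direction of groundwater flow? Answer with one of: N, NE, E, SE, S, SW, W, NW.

NW

∂h/∂x = (225.41 − 223.94) / (270 − 0) = +0.005444
∂h/∂y = (222.79 − 223.94) / (260 − 0) = -0.004423
Flow = −∇h = (-0.005444 east, +0.004423 north), which points northwest.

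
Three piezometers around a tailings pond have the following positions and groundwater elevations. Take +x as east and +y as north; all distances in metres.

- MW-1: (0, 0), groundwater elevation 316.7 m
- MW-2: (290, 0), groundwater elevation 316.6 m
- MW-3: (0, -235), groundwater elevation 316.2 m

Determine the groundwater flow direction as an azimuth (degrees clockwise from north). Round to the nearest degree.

∂h/∂x = (316.6 − 316.7) / (290 − 0) = -0.0003448
∂h/∂y = (316.2 − 316.7) / (-235 − 0) = +0.002128
Flow direction (−∇h) has components (+0.0003448 E, -0.002128 N).
Azimuth = atan2(E, N) = atan2(+0.0003448, -0.002128) = 170.8° ≈ 171°.

171°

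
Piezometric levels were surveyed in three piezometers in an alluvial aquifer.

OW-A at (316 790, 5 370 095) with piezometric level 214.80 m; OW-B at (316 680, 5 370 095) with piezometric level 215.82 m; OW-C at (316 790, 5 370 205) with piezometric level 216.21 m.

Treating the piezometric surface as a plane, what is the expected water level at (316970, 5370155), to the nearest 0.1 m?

213.9 m

∂h/∂x = (215.82 − 214.80) / (316680 − 316790) = -0.009273
∂h/∂y = (216.21 − 214.80) / (5370205 − 5370095) = +0.01282
h(316970, 5370155) = 214.80 + (-0.009273)·(180) + (+0.01282)·(60) = 214.80 -1.669 +0.769 = 213.900 m.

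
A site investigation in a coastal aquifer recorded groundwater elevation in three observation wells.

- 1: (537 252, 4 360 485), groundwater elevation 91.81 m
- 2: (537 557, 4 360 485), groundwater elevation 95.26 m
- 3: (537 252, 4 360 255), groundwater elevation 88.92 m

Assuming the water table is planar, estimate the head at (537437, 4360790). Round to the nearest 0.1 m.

∂h/∂x = (95.26 − 91.81) / (537557 − 537252) = +0.01131
∂h/∂y = (88.92 − 91.81) / (4360255 − 4360485) = +0.01257
h(537437, 4360790) = 91.81 + (+0.01131)·(185) + (+0.01257)·(305) = 91.81 +2.093 +3.832 = 97.735 m.

97.7 m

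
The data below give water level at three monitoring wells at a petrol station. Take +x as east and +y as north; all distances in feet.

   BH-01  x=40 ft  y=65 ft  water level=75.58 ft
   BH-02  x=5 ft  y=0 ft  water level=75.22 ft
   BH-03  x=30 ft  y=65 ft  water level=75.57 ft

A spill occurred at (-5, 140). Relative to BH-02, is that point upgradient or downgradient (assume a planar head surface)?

upgradient

Three-point gradient (reference BH-01): Δ to BH-02 = (-35, -65, -0.36), Δ to BH-03 = (-10, 0, -0.01).
∂h/∂x = +0.001000, ∂h/∂y = +0.005000 (det = -650).
Head at (-5, 140) = 75.58 + (+0.001000)·(-45) + (+0.005000)·(75) = 75.91 ft.
That is higher than the 75.22 ft at BH-02, so the point is upgradient.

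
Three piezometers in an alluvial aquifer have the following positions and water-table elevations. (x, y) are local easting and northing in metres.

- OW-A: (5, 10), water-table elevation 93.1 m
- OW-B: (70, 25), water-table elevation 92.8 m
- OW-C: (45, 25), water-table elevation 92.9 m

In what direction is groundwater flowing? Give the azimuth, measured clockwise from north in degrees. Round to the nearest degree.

Taking OW-A as reference: OW-B−OW-A = (65, 15, -0.3); OW-C−OW-A = (40, 15, -0.2).
Determinant of the coordinate differences = 65·15 − 40·15 = 375.
∂h/∂x = [(-0.3)·15 − (-0.2)·15] / 375 = -0.004000
∂h/∂y = [65·(-0.2) − 40·(-0.3)] / 375 = -0.002667
Flow direction (−∇h) has components (+0.004000 E, +0.002667 N).
Azimuth = atan2(E, N) = atan2(+0.004000, +0.002667) = 56.3° ≈ 056°.

056°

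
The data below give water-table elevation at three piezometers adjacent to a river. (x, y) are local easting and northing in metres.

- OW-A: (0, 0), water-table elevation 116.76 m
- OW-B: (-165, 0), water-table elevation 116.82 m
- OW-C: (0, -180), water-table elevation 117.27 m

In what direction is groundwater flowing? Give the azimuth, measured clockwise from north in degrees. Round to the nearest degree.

∂h/∂x = (116.82 − 116.76) / (-165 − 0) = -0.0003636
∂h/∂y = (117.27 − 116.76) / (-180 − 0) = -0.002833
Flow direction (−∇h) has components (+0.0003636 E, +0.002833 N).
Azimuth = atan2(E, N) = atan2(+0.0003636, +0.002833) = 7.3° ≈ 007°.

007°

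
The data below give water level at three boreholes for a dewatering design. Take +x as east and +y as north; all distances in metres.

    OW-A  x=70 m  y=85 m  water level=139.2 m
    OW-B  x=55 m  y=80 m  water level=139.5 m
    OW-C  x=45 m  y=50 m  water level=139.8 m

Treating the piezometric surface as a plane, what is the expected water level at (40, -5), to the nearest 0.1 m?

140.1 m

Taking OW-A as reference: OW-B−OW-A = (-15, -5, +0.3); OW-C−OW-A = (-25, -35, +0.6).
Solve a·Δx + b·Δy = Δh: det = (-15)·(-35) − (-25)·(-5) = 400.
∂h/∂x = [(+0.3)·(-35) − (+0.6)·(-5)] / 400 = -0.01875
∂h/∂y = [(-15)·(+0.6) − (-25)·(+0.3)] / 400 = -0.003750
h(40, -5) = 139.2 + (-0.01875)·(-30) + (-0.003750)·(-90) = 139.2 +0.563 +0.338 = 140.100 m.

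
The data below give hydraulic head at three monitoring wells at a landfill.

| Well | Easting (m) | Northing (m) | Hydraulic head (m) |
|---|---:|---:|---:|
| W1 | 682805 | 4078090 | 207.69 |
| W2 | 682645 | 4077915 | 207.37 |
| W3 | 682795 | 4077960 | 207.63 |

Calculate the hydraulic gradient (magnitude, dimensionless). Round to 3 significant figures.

With h = a·x + b·y + c and W1 as origin, the differences give:
  (-160)·a + (-175)·b = -0.32
  (-10)·a + (-130)·b = -0.06
Eliminate b (×(-130) and ×(-175), subtract): 19050·a = 31.100 → a = ∂h/∂x = +0.001633
Back-substitute: b = ∂h/∂y = +0.0003360.
|∇h| = √(0.001633² + 0.0003360²) = 0.001667

0.00167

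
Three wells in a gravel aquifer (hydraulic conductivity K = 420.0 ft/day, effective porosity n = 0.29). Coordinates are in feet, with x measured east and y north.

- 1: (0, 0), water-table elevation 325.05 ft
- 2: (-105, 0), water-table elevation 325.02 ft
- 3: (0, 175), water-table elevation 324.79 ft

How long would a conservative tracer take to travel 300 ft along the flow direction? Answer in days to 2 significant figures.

∂h/∂x = (325.02 − 325.05) / (-105 − 0) = +0.0002857
∂h/∂y = (324.79 − 325.05) / (175 − 0) = -0.001486
|∇h| = √(0.0002857² + -0.001486²) = 0.001513
Seepage velocity v = K·i/n = 420.0 × 0.001513 / 0.29 = 2.191 ft/day.
t = 300 / 2.191 = 136.9 days.

140 days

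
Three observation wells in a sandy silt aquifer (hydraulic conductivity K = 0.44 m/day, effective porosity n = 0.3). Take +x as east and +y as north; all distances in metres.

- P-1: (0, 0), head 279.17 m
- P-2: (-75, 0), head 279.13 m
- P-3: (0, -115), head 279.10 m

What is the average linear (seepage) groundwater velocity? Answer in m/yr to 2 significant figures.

0.43 m/yr

∂h/∂x = (279.13 − 279.17) / (-75 − 0) = +0.0005333
∂h/∂y = (279.10 − 279.17) / (-115 − 0) = +0.0006087
|∇h| = √(0.0005333² + 0.0006087²) = 0.0008093
Seepage velocity v = K·i/n = 0.44 × 0.0008093 / 0.3 = 0.001187 m/day = 0.4336 m/yr.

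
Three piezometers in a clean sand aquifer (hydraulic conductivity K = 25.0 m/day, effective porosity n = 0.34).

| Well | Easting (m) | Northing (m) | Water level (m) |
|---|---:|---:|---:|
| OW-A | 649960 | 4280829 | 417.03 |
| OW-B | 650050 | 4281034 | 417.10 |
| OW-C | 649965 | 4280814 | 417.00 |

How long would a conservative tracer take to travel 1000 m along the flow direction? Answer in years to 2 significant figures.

Three-point gradient (reference OW-A): Δ to OW-B = (90, 205, +0.07), Δ to OW-C = (5, -15, -0.03).
∂h/∂x = -0.002147, ∂h/∂y = +0.001284 (det = -2375).
|∇h| = √(-0.002147² + 0.001284²) = 0.002502
Seepage velocity v = K·i/n = 25.0 × 0.002502 / 0.34 = 0.184 m/day.
t = 1000 / 0.184 = 5435 days = 14.9 years.

15 years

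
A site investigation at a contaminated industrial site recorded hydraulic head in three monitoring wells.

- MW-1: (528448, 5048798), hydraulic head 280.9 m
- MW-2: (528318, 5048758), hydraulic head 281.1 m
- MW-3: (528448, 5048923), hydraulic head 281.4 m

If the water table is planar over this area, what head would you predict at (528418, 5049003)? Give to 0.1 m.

281.8 m

Three-point gradient (reference MW-1): Δ to MW-2 = (-130, -40, +0.2), Δ to MW-3 = (0, 125, +0.5).
∂h/∂x = -0.002769, ∂h/∂y = +0.004000 (det = -16250).
h(528418, 5049003) = 280.9 + (-0.002769)·(-30) + (+0.004000)·(205) = 280.9 +0.083 +0.820 = 281.803 m.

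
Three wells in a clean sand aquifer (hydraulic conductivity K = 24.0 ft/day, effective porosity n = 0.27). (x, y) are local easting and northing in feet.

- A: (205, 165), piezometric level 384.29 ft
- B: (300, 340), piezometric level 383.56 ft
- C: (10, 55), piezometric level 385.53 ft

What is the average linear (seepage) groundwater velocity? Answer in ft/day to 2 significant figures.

With h = a·x + b·y + c and A as origin, the differences give:
  95·a + 175·b = -0.73
  (-195)·a + (-110)·b = +1.24
Eliminate b (×(-110) and ×175, subtract): 23675·a = -136.700 → a = ∂h/∂x = -0.005774
Back-substitute: b = ∂h/∂y = -0.001037.
|∇h| = √(-0.005774² + -0.001037²) = 0.005866
Seepage velocity v = K·i/n = 24.0 × 0.005866 / 0.27 = 0.5214 ft/day.

0.52 ft/day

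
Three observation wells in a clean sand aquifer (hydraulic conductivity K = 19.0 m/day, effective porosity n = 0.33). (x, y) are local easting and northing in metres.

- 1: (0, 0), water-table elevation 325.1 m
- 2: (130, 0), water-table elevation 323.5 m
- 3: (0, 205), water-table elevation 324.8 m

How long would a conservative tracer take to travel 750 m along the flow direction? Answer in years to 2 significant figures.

2.9 years

∂h/∂x = (323.5 − 325.1) / (130 − 0) = -0.01231
∂h/∂y = (324.8 − 325.1) / (205 − 0) = -0.001463
|∇h| = √(-0.01231² + -0.001463²) = 0.0124
Seepage velocity v = K·i/n = 19.0 × 0.0124 / 0.33 = 0.7139 m/day.
t = 750 / 0.7139 = 1051 days = 2.88 years.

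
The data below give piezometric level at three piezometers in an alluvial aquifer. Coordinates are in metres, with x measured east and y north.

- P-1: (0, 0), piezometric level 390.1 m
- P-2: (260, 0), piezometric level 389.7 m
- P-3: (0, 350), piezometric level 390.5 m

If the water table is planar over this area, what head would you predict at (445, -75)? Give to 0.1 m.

389.3 m

∂h/∂x = (389.7 − 390.1) / (260 − 0) = -0.001538
∂h/∂y = (390.5 − 390.1) / (350 − 0) = +0.001143
h(445, -75) = 390.1 + (-0.001538)·(445) + (+0.001143)·(-75) = 390.1 -0.685 -0.086 = 389.330 m.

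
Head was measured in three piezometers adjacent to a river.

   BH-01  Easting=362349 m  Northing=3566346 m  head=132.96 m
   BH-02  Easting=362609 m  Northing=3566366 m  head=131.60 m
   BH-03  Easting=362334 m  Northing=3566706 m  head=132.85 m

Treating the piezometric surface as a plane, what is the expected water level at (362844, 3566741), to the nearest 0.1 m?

130.2 m

With h = a·x + b·y + c and BH-01 as origin, the differences give:
  260·a + 20·b = -1.36
  (-15)·a + 360·b = -0.11
Eliminate b (×360 and ×20, subtract): 93900·a = -487.400 → a = ∂h/∂x = -0.005191
Back-substitute: b = ∂h/∂y = -0.0005218.
h(362844, 3566741) = 132.96 + (-0.005191)·(495) + (-0.0005218)·(395) = 132.96 -2.569 -0.206 = 130.185 m.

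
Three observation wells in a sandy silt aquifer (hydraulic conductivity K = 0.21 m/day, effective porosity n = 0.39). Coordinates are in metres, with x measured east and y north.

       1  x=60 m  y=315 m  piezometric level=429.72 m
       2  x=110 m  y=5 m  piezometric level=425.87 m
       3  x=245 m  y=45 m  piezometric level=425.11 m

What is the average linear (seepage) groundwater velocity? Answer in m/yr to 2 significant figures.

2.8 m/yr

Taking 1 as reference: 2−1 = (50, -310, -3.85); 3−1 = (185, -270, -4.61).
Solve a·Δx + b·Δy = Δh: det = 50·(-270) − 185·(-310) = 43850.
∂h/∂x = [(-3.85)·(-270) − (-4.61)·(-310)] / 43850 = -0.008885
∂h/∂y = [50·(-4.61) − 185·(-3.85)] / 43850 = +0.01099
|∇h| = √(-0.008885² + 0.01099²) = 0.01413
Seepage velocity v = K·i/n = 0.21 × 0.01413 / 0.39 = 0.007608 m/day = 2.779 m/yr.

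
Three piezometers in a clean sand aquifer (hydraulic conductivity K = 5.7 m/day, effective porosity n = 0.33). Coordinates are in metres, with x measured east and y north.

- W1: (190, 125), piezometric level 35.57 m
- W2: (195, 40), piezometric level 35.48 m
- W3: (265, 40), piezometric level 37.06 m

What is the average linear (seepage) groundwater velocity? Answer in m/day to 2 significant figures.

Differences from W1: to W2 (Δx, Δy, Δh) = (5, -85, -0.09); to W3 = (75, -85, +1.49).
Determinant of the coordinate differences = 5·(-85) − 75·(-85) = 5950.
∂h/∂x = [(-0.09)·(-85) − (+1.49)·(-85)] / 5950 = +0.02257
∂h/∂y = [5·(+1.49) − 75·(-0.09)] / 5950 = +0.002387
|∇h| = √(0.02257² + 0.002387²) = 0.0227
Seepage velocity v = K·i/n = 5.7 × 0.0227 / 0.33 = 0.3921 m/day.

0.39 m/day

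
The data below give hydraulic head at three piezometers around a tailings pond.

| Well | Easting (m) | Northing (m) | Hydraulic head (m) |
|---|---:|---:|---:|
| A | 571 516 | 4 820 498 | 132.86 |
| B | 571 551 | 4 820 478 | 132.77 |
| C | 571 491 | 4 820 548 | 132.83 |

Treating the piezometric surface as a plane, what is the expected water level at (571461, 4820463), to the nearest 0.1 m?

133.2 m

Taking A as reference: B−A = (35, -20, -0.09); C−A = (-25, 50, -0.03).
Solve a·Δx + b·Δy = Δh: det = 35·50 − (-25)·(-20) = 1250.
∂h/∂x = [(-0.09)·50 − (-0.03)·(-20)] / 1250 = -0.004080
∂h/∂y = [35·(-0.03) − (-25)·(-0.09)] / 1250 = -0.002640
h(571461, 4820463) = 132.86 + (-0.004080)·(-55) + (-0.002640)·(-35) = 132.86 +0.224 +0.092 = 133.177 m.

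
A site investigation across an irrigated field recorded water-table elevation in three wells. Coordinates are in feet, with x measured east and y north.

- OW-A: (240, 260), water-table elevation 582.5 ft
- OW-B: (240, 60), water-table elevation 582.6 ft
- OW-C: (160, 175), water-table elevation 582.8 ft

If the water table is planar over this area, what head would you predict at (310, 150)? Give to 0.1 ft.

582.3 ft

Taking OW-A as reference: OW-B−OW-A = (0, -200, +0.1); OW-C−OW-A = (-80, -85, +0.3).
Solve a·Δx + b·Δy = Δh: det = 0·(-85) − (-80)·(-200) = -16000.
∂h/∂x = [(+0.1)·(-85) − (+0.3)·(-200)] / -16000 = -0.003219
∂h/∂y = [0·(+0.3) − (-80)·(+0.1)] / -16000 = -0.0005000
h(310, 150) = 582.5 + (-0.003219)·(70) + (-0.0005000)·(-110) = 582.5 -0.225 +0.055 = 582.330 ft.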